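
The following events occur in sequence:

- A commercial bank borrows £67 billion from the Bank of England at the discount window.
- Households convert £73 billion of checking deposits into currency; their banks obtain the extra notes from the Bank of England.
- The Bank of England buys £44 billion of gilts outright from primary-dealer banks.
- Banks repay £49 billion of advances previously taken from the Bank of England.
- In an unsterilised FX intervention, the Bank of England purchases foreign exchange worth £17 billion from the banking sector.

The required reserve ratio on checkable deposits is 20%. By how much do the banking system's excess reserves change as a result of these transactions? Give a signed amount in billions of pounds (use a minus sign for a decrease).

+£20.6 billion

Discount-window loan £67 billion: reserves +£67B, deposits 0.
Currency withdrawal £73 billion: reserves −£73B, deposits −£73B.
OMO purchase (from banks) £44 billion: reserves +£44B, deposits 0.
Discount-window repayment £49 billion: reserves −£49B, deposits 0.
FX purchase £17 billion: reserves +£17B, deposits 0.
Totals: Δreserves = +£6B, Δdeposits = −£73B.
Δrequired reserves = 20% × −£73B = −£14.6B.
Δexcess reserves = Δreserves − Δrequired = +£6B − (−£14.6B) = +£20.6 billion.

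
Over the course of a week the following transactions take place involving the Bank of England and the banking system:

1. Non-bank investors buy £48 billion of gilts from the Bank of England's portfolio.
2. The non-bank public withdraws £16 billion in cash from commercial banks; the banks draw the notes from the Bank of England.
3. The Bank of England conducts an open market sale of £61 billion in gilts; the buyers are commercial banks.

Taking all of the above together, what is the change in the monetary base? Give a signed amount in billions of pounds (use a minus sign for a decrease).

Bank of England balance sheet:
  Assets:      Securities −£109B
  Liabilities: Bank reserves −£125B, Currency in circulation +£16B
Commercial banking system:
  Assets:      Reserves at CB −£125B, Securities +£61B
  Liabilities: Checkable deposits −£64B
Monetary base = currency + reserves: +£16B + (−£125B) = -£109 billion.

-£109 billion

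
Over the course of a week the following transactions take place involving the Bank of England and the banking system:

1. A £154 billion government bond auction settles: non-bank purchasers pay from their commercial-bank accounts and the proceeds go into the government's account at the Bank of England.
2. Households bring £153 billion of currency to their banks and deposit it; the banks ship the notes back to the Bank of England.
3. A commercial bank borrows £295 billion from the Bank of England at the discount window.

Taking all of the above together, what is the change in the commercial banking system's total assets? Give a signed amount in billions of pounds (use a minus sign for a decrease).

+£294 billion

Bank of England balance sheet:
  Assets:      Loans to banks +£295B
  Liabilities: Bank reserves +£294B, Currency in circulation −£153B, Government deposits +£154B
Commercial banking system:
  Assets:      Reserves at CB +£294B
  Liabilities: Checkable deposits −£1B, Borrowings from CB +£295B
Change in total bank assets = +£294 billion.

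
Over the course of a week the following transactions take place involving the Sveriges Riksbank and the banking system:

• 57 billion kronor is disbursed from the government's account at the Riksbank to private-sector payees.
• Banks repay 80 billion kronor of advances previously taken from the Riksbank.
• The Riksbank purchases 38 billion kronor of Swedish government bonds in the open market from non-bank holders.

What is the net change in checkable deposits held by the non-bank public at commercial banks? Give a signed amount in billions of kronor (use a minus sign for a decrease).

+95 billion

Government spending 57 billion kronor: non-bank counterparties' bank balances rise → +57B.
Discount-window repayment 80 billion kronor: the counterparty is a bank, so public deposits are unchanged → 0.
Asset purchase (from non-banks) 38 billion kronor: non-bank counterparties' bank balances rise → +38B.
Net: 57 + 0 + 38 = +95 billion.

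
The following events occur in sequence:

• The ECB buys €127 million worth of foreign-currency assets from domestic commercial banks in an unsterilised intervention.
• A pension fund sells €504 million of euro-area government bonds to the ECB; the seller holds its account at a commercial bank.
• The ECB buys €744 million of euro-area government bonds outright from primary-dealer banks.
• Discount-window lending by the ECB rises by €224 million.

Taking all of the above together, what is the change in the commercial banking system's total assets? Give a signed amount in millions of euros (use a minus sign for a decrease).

+€728 million

ECB balance sheet:
  Assets:      Securities +€1248M, Loans to banks +€224M, Foreign assets +€127M
  Liabilities: Bank reserves +€1599M
Commercial banking system:
  Assets:      Reserves at CB +€1599M, Securities −€744M, Foreign assets −€127M
  Liabilities: Checkable deposits +€504M, Borrowings from CB +€224M
Change in total bank assets = +€728 million.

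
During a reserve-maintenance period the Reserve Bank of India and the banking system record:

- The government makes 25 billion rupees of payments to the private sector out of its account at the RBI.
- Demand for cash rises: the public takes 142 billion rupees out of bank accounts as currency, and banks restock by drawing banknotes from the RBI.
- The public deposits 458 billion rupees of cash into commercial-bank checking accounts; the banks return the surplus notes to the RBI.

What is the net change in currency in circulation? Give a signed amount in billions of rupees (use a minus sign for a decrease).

RBI balance sheet:
  Assets:      no change
  Liabilities: Bank reserves +341B, Currency in circulation −316B, Government deposits −25B
Commercial banking system:
  Assets:      Reserves at CB +341B
  Liabilities: Checkable deposits +341B
So the change in currency in circulation is -316 billion.

-316 billion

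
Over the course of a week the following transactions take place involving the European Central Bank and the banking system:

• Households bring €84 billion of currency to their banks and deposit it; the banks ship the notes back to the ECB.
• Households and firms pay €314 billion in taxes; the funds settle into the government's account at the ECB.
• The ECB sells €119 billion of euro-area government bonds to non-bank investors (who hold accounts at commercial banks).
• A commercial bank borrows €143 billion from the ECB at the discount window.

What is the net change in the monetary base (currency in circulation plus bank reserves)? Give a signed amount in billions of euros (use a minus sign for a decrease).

-€290 billion

Currency deposit €84 billion: just a shift between currency and reserves — both are base money → 0.
Government account inflow €314 billion: reserves shift to a non-base liability → −€314B.
Asset sale (to non-banks) €119 billion: ECB balance sheet contracts → −€119B.
Discount-window loan €143 billion: ECB balance sheet expands → +€143B.
Net: 0 − 314 − 119 + 143 = -€290 billion.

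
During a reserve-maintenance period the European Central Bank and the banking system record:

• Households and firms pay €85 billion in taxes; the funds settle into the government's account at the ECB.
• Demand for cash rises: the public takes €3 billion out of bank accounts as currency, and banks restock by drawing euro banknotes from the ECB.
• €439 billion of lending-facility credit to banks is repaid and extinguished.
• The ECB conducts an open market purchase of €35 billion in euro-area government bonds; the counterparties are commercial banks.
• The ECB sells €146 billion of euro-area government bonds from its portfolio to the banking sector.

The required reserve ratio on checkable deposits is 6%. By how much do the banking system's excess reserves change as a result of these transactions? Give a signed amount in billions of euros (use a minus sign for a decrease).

-€632.72 billion

Government account inflow €85 billion: reserves −€85B, deposits −€85B.
Currency withdrawal €3 billion: reserves −€3B, deposits −€3B.
Discount-window repayment €439 billion: reserves −€439B, deposits 0.
OMO purchase (from banks) €35 billion: reserves +€35B, deposits 0.
OMO sale (to banks) €146 billion: reserves −€146B, deposits 0.
Totals: Δreserves = −€638B, Δdeposits = −€88B.
Δrequired reserves = 6% × −€88B = −€5.28B.
Δexcess reserves = Δreserves − Δrequired = −€638B − (−€5.28B) = -€632.72 billion.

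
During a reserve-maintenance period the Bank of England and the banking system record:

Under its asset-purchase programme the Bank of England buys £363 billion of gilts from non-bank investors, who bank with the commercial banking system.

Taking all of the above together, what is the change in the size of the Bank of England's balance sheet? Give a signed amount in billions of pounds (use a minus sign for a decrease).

Asset purchase (from non-banks) £363 billion: a Bank of England asset is acquired → +£363B.

+£363 billion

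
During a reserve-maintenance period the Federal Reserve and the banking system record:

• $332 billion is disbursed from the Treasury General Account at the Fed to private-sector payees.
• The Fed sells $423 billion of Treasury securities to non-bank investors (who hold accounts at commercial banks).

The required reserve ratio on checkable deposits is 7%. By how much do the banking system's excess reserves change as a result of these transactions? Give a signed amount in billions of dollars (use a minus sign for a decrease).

-$84.63 billion

Government spending $332 billion: reserves +$332B, deposits +$332B.
Asset sale (to non-banks) $423 billion: reserves −$423B, deposits −$423B.
Totals: Δreserves = −$91B, Δdeposits = −$91B.
Δrequired reserves = 7% × −$91B = −$6.37B.
Δexcess reserves = Δreserves − Δrequired = −$91B − (−$6.37B) = -$84.63 billion.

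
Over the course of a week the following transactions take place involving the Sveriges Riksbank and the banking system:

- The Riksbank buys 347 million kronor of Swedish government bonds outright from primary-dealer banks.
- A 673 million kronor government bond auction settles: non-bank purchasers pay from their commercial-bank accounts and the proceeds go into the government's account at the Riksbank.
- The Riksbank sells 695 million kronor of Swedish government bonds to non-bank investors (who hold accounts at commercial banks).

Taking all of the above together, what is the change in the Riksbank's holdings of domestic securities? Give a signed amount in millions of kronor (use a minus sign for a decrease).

OMO purchase (from banks) 347 million kronor: securities added to the Riksbank's portfolio → +347M.
Government account inflow 673 million kronor: the Riksbank's securities portfolio is untouched → 0.
Asset sale (to non-banks) 695 million kronor: securities removed from the Riksbank's portfolio → −695M.
Net: 347 + 0 − 695 = -348 million.

-348 million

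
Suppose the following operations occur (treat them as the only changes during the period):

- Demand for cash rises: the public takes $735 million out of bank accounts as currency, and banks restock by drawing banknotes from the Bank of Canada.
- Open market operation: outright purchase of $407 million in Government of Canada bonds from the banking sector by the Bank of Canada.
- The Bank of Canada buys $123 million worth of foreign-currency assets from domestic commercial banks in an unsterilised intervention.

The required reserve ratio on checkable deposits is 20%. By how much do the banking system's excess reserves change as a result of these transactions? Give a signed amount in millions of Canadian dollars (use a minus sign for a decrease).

-$58 million

Currency withdrawal $735 million: reserves −$735M, deposits −$735M.
OMO purchase (from banks) $407 million: reserves +$407M, deposits 0.
FX purchase $123 million: reserves +$123M, deposits 0.
Totals: Δreserves = −$205M, Δdeposits = −$735M.
Δrequired reserves = 20% × −$735M = −$147M.
Δexcess reserves = Δreserves − Δrequired = −$205M − (−$147M) = -$58 million.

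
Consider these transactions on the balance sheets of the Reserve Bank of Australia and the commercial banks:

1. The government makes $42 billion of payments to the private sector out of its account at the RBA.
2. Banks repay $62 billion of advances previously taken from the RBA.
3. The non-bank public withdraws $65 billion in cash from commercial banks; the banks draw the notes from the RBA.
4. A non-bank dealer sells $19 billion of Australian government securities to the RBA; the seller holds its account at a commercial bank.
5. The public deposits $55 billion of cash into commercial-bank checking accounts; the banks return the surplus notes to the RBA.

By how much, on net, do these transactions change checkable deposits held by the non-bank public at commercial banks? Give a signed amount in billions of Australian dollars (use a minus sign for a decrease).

+$51 billion

Government spending $42 billion: non-bank counterparties' bank balances rise → +$42B.
Discount-window repayment $62 billion: the counterparty is a bank, so public deposits are unchanged → 0.
Currency withdrawal $65 billion: non-bank counterparties' bank balances fall → −$65B.
Asset purchase (from non-banks) $19 billion: non-bank counterparties' bank balances rise → +$19B.
Currency deposit $55 billion: non-bank counterparties' bank balances rise → +$55B.
Net: 42 + 0 − 65 + 19 + 55 = +$51 billion.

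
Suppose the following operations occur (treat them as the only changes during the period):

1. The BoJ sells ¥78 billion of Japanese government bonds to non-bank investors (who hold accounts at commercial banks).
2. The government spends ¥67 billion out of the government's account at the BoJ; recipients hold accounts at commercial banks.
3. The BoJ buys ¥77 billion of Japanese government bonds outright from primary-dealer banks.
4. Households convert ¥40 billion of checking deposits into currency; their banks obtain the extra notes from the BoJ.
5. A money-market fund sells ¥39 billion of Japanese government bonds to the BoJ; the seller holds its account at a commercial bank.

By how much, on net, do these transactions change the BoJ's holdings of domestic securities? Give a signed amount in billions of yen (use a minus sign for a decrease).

BoJ balance sheet:
  Assets:      Securities +¥38B
  Liabilities: Bank reserves +¥65B, Currency in circulation +¥40B, Government deposits −¥67B
So the change in the BoJ's holdings of domestic securities is +¥38 billion.

+¥38 billion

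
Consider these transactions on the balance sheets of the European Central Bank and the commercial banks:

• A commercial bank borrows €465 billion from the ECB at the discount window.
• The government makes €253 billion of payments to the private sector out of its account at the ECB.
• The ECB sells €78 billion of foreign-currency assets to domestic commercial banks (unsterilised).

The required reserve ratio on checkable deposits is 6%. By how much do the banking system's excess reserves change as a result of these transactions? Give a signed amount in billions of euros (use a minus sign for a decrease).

+€624.82 billion

Discount-window loan €465 billion: reserves +€465B, deposits 0.
Government spending €253 billion: reserves +€253B, deposits +€253B.
FX sale €78 billion: reserves −€78B, deposits 0.
Totals: Δreserves = +€640B, Δdeposits = +€253B.
Δrequired reserves = 6% × +€253B = +€15.18B.
Δexcess reserves = Δreserves − Δrequired = +€640B − (+€15.18B) = +€624.82 billion.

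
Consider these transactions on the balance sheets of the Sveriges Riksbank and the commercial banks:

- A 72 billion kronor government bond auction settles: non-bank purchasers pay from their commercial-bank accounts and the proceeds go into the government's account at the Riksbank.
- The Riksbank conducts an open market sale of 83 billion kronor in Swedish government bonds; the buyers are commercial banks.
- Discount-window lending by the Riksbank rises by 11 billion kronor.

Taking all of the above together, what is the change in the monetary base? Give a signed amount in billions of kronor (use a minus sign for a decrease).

-144 billion

Government account inflow 72 billion kronor: reserves shift to a non-base liability → −72B.
OMO sale (to banks) 83 billion kronor: Riksbank balance sheet contracts → −83B.
Discount-window loan 11 billion kronor: Riksbank balance sheet expands → +11B.
Net: −72 − 83 + 11 = -144 billion.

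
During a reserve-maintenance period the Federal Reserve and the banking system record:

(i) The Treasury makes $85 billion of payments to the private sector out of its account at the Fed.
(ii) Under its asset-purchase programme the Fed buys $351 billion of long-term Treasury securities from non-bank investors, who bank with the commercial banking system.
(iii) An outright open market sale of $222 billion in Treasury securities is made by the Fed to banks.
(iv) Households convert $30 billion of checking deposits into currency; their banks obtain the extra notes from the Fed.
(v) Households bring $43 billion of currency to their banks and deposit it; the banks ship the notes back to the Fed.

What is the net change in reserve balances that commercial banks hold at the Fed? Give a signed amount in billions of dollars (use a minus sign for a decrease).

+$227 billion

Fed balance sheet:
  Assets:      Securities +$129B
  Liabilities: Bank reserves +$227B, Currency in circulation −$13B, Government deposits −$85B
So the change in reserve balances that commercial banks hold at the Fed is +$227 billion.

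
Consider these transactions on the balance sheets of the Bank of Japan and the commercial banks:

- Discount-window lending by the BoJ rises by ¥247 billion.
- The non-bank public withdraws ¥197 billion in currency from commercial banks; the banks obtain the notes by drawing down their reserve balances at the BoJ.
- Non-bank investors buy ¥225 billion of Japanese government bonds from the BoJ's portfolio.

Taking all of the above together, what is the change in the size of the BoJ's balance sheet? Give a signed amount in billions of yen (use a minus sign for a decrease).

Discount-window loan ¥247 billion: a BoJ asset is acquired → +¥247B.
Currency withdrawal ¥197 billion: only the composition of liabilities changes → 0.
Asset sale (to non-banks) ¥225 billion: a BoJ asset is shed → −¥225B.
Net: 247 + 0 − 225 = +¥22 billion.

+¥22 billion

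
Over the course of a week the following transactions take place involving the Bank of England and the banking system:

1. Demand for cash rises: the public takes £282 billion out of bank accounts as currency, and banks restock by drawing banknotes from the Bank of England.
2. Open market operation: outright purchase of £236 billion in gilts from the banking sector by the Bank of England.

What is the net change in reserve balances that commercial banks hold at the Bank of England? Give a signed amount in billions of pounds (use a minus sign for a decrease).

Currency withdrawal £282 billion: banks swap reserves for currency → −£282B.
OMO purchase (from banks) £236 billion: the Bank of England pays by crediting reserve accounts → +£236B.
Net: −282 + 236 = -£46 billion.

-£46 billion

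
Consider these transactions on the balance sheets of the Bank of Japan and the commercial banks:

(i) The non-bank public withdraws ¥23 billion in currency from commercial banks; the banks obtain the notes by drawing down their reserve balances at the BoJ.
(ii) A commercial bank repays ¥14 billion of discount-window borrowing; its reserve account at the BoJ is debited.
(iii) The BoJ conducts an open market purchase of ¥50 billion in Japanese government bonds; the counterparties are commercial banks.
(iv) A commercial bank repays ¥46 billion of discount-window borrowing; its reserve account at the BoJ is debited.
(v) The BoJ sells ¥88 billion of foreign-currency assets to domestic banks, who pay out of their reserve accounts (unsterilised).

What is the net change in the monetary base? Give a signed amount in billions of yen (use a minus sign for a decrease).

BoJ balance sheet:
  Assets:      Securities +¥50B, Loans to banks −¥60B, Foreign assets −¥88B
  Liabilities: Bank reserves −¥121B, Currency in circulation +¥23B
Commercial banking system:
  Assets:      Reserves at CB −¥121B, Securities −¥50B, Foreign assets +¥88B
  Liabilities: Checkable deposits −¥23B, Borrowings from CB −¥60B
Monetary base = currency + reserves: +¥23B + (−¥121B) = -¥98 billion.

-¥98 billion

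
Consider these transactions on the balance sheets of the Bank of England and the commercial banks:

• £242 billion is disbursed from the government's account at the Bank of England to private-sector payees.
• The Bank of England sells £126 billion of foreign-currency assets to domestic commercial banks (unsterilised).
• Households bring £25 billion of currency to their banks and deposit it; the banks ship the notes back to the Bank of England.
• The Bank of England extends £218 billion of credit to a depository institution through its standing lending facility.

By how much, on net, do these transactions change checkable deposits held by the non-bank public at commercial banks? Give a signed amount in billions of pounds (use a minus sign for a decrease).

+£267 billion

Government spending £242 billion: non-bank counterparties' bank balances rise → +£242B.
FX sale £126 billion: the counterparty is a bank, so public deposits are unchanged → 0.
Currency deposit £25 billion: non-bank counterparties' bank balances rise → +£25B.
Discount-window loan £218 billion: the counterparty is a bank, so public deposits are unchanged → 0.
Net: 242 + 0 + 25 + 0 = +£267 billion.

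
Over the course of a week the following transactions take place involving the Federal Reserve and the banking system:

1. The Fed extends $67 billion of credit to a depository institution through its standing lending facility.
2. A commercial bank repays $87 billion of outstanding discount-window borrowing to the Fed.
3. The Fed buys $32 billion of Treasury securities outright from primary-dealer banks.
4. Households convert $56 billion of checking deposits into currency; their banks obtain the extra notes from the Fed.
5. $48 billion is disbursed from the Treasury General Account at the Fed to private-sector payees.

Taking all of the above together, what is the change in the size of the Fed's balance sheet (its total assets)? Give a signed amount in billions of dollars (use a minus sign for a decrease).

+$12 billion

Discount-window loan $67 billion: a Fed asset is acquired → +$67B.
Discount-window repayment $87 billion: a Fed asset is shed → −$87B.
OMO purchase (from banks) $32 billion: a Fed asset is acquired → +$32B.
Currency withdrawal $56 billion: only the composition of liabilities changes → 0.
Government spending $48 billion: only the composition of liabilities changes → 0.
Net: 67 − 87 + 32 + 0 + 0 = +$12 billion.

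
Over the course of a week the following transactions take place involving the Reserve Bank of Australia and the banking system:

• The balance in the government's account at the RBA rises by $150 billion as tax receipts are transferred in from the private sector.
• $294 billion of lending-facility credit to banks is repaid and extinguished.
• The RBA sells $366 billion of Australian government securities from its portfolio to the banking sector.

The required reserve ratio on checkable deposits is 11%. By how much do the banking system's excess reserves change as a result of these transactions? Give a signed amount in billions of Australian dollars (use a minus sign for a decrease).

Government account inflow $150 billion: reserves −$150B, deposits −$150B.
Discount-window repayment $294 billion: reserves −$294B, deposits 0.
OMO sale (to banks) $366 billion: reserves −$366B, deposits 0.
Totals: Δreserves = −$810B, Δdeposits = −$150B.
Δrequired reserves = 11% × −$150B = −$16.5B.
Δexcess reserves = Δreserves − Δrequired = −$810B − (−$16.5B) = -$793.5 billion.

-$793.5 billion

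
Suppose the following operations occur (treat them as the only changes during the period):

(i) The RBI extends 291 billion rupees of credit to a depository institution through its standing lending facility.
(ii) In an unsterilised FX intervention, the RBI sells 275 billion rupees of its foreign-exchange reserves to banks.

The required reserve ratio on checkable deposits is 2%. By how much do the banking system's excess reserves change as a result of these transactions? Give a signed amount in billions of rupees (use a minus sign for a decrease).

+16 billion

Discount-window loan 291 billion rupees: reserves +291B, deposits 0.
FX sale 275 billion rupees: reserves −275B, deposits 0.
Totals: Δreserves = +16B, Δdeposits = 0.
Δrequired reserves = 2% × 0 = 0.
Δexcess reserves = Δreserves − Δrequired = +16B − (0) = +16 billion.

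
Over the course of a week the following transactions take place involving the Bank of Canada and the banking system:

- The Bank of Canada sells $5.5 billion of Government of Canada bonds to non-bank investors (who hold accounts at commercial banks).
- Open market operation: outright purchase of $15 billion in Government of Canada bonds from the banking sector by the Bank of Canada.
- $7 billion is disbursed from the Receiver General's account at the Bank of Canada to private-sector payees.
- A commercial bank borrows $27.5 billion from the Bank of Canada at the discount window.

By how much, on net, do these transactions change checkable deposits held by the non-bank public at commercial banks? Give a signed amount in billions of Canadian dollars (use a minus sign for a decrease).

+$1.5 billion

Bank of Canada balance sheet:
  Assets:      Securities +$9.5B, Loans to banks +$27.5B
  Liabilities: Bank reserves +$44B, Government deposits −$7B
Commercial banking system:
  Assets:      Reserves at CB +$44B, Securities −$15B
  Liabilities: Checkable deposits +$1.5B, Borrowings from CB +$27.5B
So the change in checkable deposits held by the non-bank public at commercial banks is +$1.5 billion.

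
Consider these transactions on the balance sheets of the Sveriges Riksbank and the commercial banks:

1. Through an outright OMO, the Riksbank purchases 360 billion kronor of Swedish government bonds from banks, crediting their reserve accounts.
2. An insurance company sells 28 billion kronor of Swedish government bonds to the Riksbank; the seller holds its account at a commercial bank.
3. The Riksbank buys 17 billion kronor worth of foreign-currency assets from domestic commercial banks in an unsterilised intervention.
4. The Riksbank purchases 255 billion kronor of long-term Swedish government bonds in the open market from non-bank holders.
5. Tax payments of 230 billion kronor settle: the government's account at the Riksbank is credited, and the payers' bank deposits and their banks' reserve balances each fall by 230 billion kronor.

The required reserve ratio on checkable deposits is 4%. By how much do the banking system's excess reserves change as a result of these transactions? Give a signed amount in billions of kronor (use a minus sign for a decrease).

+427.88 billion

OMO purchase (from banks) 360 billion kronor: reserves +360B, deposits 0.
Asset purchase (from non-banks) 28 billion kronor: reserves +28B, deposits +28B.
FX purchase 17 billion kronor: reserves +17B, deposits 0.
Asset purchase (from non-banks) 255 billion kronor: reserves +255B, deposits +255B.
Government account inflow 230 billion kronor: reserves −230B, deposits −230B.
Totals: Δreserves = +430B, Δdeposits = +53B.
Δrequired reserves = 4% × +53B = +2.12B.
Δexcess reserves = Δreserves − Δrequired = +430B − (+2.12B) = +427.88 billion.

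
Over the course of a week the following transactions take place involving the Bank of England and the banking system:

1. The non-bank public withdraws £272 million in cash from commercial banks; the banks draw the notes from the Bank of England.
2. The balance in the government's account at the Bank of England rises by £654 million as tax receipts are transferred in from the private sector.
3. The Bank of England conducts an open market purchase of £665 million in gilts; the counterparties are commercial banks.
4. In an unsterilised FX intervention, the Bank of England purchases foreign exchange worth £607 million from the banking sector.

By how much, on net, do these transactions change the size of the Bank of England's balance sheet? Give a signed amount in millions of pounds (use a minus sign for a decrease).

Currency withdrawal £272 million: only the composition of liabilities changes → 0.
Government account inflow £654 million: only the composition of liabilities changes → 0.
OMO purchase (from banks) £665 million: a Bank of England asset is acquired → +£665M.
FX purchase £607 million: a Bank of England asset is acquired → +£607M.
Net: 0 + 0 + 665 + 607 = +£1272 million.

+£1272 million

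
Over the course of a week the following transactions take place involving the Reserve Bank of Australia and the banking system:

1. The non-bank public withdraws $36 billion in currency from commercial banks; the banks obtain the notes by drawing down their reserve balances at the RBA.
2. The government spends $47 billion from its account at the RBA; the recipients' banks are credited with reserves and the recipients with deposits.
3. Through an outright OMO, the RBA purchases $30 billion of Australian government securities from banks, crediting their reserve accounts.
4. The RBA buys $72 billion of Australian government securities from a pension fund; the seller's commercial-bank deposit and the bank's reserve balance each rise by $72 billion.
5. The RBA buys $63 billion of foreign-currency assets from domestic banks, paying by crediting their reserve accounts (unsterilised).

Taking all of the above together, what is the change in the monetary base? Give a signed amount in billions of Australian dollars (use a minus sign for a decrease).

RBA balance sheet:
  Assets:      Securities +$102B, Foreign assets +$63B
  Liabilities: Bank reserves +$176B, Currency in circulation +$36B, Government deposits −$47B
Monetary base = currency + reserves: +$36B + (+$176B) = +$212 billion.

+$212 billion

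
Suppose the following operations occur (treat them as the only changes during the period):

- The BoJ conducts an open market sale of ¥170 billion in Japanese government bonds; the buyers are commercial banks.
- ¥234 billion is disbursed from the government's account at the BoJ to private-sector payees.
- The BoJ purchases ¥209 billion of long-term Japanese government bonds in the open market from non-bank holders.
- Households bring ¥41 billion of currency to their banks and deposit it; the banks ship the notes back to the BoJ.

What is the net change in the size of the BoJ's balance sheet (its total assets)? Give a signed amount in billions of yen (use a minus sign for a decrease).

BoJ balance sheet:
  Assets:      Securities +¥39B
  Liabilities: Bank reserves +¥314B, Currency in circulation −¥41B, Government deposits −¥234B
Change in total BoJ assets = +¥39 billion.

+¥39 billion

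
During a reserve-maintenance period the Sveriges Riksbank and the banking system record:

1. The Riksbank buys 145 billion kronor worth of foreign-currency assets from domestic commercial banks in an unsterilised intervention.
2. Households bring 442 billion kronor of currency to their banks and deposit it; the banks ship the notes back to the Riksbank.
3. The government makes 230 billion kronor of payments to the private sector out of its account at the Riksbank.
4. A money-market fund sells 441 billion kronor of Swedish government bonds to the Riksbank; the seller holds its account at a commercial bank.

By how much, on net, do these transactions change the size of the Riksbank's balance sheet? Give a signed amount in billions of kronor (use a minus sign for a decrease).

FX purchase 145 billion kronor: a Riksbank asset is acquired → +145B.
Currency deposit 442 billion kronor: only the composition of liabilities changes → 0.
Government spending 230 billion kronor: only the composition of liabilities changes → 0.
Asset purchase (from non-banks) 441 billion kronor: a Riksbank asset is acquired → +441B.
Net: 145 + 0 + 0 + 441 = +586 billion.

+586 billion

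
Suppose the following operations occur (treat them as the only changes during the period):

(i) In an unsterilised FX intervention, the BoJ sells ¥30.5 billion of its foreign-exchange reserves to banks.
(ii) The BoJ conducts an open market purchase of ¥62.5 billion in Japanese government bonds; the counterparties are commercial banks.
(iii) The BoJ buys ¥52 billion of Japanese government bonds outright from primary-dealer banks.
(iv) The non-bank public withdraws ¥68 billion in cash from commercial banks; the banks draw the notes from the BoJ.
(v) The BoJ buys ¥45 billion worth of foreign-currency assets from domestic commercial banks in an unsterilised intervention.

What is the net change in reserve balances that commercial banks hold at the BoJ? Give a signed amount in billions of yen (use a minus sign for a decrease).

FX sale ¥30.5 billion: the buying banks pay out of their reserve balances → −¥30.5B.
OMO purchase (from banks) ¥62.5 billion: the BoJ pays by crediting reserve accounts → +¥62.5B.
OMO purchase (from banks) ¥52 billion: the BoJ pays by crediting reserve accounts → +¥52B.
Currency withdrawal ¥68 billion: banks swap reserves for currency → −¥68B.
FX purchase ¥45 billion: the BoJ pays by crediting reserve accounts → +¥45B.
Net: −30.5 + 62.5 + 52 − 68 + 45 = +¥61 billion.

+¥61 billion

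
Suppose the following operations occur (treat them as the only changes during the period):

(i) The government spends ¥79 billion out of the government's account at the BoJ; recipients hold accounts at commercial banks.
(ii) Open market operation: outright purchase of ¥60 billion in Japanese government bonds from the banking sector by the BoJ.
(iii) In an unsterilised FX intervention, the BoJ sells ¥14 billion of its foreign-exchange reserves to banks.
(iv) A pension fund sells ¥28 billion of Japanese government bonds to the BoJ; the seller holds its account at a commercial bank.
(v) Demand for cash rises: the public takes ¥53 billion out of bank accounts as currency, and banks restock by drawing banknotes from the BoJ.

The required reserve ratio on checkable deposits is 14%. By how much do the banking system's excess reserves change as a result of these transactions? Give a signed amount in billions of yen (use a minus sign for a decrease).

Government spending ¥79 billion: reserves +¥79B, deposits +¥79B.
OMO purchase (from banks) ¥60 billion: reserves +¥60B, deposits 0.
FX sale ¥14 billion: reserves −¥14B, deposits 0.
Asset purchase (from non-banks) ¥28 billion: reserves +¥28B, deposits +¥28B.
Currency withdrawal ¥53 billion: reserves −¥53B, deposits −¥53B.
Totals: Δreserves = +¥100B, Δdeposits = +¥54B.
Δrequired reserves = 14% × +¥54B = +¥7.56B.
Δexcess reserves = Δreserves − Δrequired = +¥100B − (+¥7.56B) = +¥92.44 billion.

+¥92.44 billion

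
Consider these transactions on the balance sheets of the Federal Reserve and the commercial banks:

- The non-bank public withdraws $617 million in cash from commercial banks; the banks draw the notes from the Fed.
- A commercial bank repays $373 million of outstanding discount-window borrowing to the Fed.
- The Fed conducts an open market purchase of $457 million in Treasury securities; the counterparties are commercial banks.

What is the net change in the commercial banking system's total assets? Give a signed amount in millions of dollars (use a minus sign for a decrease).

-$990 million

Currency withdrawal $617 million: bank balance sheets shrink → −$617M.
Discount-window repayment $373 million: bank balance sheets shrink → −$373M.
OMO purchase (from banks) $457 million: just an asset swap on bank balance sheets → 0.
Net: −617 − 373 + 0 = -$990 million.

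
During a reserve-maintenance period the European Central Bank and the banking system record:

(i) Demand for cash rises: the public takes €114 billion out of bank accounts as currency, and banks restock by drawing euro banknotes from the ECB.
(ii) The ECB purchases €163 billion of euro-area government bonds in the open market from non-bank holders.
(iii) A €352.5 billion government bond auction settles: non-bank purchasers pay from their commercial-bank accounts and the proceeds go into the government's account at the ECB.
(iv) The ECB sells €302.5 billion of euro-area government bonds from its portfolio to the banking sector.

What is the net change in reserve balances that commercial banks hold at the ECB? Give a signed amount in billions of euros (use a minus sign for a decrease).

Currency withdrawal €114 billion: banks swap reserves for currency → −€114B.
Asset purchase (from non-banks) €163 billion: the ECB pays by crediting reserve accounts → +€163B.
Government account inflow €352.5 billion: funds move from bank reserves into the government account → −€352.5B.
OMO sale (to banks) €302.5 billion: the buying banks pay out of their reserve balances → −€302.5B.
Net: −114 + 163 − 352.5 − 302.5 = -€606 billion.

-€606 billion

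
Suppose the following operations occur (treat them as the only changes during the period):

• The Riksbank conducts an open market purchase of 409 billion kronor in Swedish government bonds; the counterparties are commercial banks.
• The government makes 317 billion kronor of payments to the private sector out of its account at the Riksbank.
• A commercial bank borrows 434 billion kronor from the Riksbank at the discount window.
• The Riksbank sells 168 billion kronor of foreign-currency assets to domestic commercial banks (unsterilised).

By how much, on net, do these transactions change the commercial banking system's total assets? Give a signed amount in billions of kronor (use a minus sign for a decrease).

OMO purchase (from banks) 409 billion kronor: just an asset swap on bank balance sheets → 0.
Government spending 317 billion kronor: bank balance sheets expand → +317B.
Discount-window loan 434 billion kronor: bank balance sheets expand → +434B.
FX sale 168 billion kronor: just an asset swap on bank balance sheets → 0.
Net: 0 + 317 + 434 + 0 = +751 billion.

+751 billion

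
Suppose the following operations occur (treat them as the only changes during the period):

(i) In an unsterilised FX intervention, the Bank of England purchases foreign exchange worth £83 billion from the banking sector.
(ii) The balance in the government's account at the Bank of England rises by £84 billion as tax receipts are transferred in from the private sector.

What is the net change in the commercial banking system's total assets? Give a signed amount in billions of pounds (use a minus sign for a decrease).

-£84 billion

Bank of England balance sheet:
  Assets:      Foreign assets +£83B
  Liabilities: Bank reserves −£1B, Government deposits +£84B
Commercial banking system:
  Assets:      Reserves at CB −£1B, Foreign assets −£83B
  Liabilities: Checkable deposits −£84B
Change in total bank assets = -£84 billion.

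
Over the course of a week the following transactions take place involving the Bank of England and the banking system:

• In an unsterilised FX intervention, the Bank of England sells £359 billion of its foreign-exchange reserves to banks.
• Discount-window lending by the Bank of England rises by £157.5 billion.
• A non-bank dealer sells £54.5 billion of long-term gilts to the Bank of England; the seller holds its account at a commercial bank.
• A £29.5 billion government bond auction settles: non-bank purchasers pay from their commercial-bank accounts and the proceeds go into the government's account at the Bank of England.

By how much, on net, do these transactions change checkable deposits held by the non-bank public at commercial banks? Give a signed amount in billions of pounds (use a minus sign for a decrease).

Bank of England balance sheet:
  Assets:      Securities +£54.5B, Loans to banks +£157.5B, Foreign assets −£359B
  Liabilities: Bank reserves −£176.5B, Government deposits +£29.5B
Commercial banking system:
  Assets:      Reserves at CB −£176.5B, Foreign assets +£359B
  Liabilities: Checkable deposits +£25B, Borrowings from CB +£157.5B
So the change in checkable deposits held by the non-bank public at commercial banks is +£25 billion.

+£25 billion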